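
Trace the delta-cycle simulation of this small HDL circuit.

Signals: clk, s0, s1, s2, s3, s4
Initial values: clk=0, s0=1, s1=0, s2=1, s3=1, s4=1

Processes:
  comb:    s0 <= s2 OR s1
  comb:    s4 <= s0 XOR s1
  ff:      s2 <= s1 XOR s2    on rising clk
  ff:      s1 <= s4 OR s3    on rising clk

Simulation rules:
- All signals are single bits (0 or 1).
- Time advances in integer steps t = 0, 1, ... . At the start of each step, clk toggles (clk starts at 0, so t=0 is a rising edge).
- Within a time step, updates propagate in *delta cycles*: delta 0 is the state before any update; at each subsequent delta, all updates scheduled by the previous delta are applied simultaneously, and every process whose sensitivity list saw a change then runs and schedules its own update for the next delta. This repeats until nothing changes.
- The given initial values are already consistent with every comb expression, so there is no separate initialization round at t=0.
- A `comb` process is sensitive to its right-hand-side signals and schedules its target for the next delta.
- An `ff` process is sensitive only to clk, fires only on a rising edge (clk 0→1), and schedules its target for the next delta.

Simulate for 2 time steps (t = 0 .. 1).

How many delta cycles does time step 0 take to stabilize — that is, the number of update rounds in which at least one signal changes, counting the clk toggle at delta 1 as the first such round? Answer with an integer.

3

t=0 Δ0: s0=1 clk=0 s2=1 s3=1 s4=1 s1=0
  Δ1: clk:0→1
  Δ2: s1:0→1
  Δ3: s4:1→0
  (3Δ to stable)
t=1 Δ0: s0=1 clk=1 s2=1 s3=1 s4=0 s1=1
  Δ1: clk:1→0
  (1Δ to stable)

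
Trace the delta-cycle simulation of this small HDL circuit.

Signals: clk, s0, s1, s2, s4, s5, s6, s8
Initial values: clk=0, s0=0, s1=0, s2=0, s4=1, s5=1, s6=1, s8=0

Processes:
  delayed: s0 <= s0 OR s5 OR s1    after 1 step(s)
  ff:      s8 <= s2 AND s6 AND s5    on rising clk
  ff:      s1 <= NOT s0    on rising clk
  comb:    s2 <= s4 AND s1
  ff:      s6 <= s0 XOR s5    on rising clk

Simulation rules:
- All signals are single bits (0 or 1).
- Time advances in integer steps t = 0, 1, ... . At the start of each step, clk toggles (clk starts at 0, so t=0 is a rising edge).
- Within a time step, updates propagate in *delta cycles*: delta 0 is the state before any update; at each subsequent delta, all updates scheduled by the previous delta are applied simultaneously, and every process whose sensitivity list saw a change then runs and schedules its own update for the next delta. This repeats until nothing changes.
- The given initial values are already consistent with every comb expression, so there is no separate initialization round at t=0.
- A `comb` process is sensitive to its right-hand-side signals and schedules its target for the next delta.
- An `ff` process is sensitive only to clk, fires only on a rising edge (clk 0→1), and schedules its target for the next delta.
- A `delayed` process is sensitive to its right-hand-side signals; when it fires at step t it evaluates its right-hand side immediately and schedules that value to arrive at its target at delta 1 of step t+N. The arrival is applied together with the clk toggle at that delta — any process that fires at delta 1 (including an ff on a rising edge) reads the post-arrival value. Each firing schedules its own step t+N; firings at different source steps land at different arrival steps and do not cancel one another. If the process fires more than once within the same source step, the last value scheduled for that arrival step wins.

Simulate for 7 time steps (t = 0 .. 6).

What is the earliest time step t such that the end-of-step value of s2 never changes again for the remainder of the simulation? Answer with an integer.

2

t0.Δ0 s5=1 s2=0 s1=0 s8=0 s4=1 s0=0 clk=0 s6=1
t0.Δ1 s5=1 s2=0 s1=0 s8=0 s4=1 s0=0 clk=1 s6=1
t0.Δ2 s5=1 s2=0 s1=1 s8=0 s4=1 s0=0 clk=1 s6=1
t0.Δ3 s5=1 s2=1 s1=1 s8=0 s4=1 s0=0 clk=1 s6=1
t1.Δ0 s5=1 s2=1 s1=1 s8=0 s4=1 s0=0 clk=1 s6=1
t1.Δ1 s5=1 s2=1 s1=1 s8=0 s4=1 s0=1 clk=0 s6=1
t2.Δ0 s5=1 s2=1 s1=1 s8=0 s4=1 s0=1 clk=0 s6=1
t2.Δ1 s5=1 s2=1 s1=1 s8=0 s4=1 s0=1 clk=1 s6=1
t2.Δ2 s5=1 s2=1 s1=0 s8=1 s4=1 s0=1 clk=1 s6=0
t2.Δ3 s5=1 s2=0 s1=0 s8=1 s4=1 s0=1 clk=1 s6=0
t3.Δ0 s5=1 s2=0 s1=0 s8=1 s4=1 s0=1 clk=1 s6=0
t3.Δ1 s5=1 s2=0 s1=0 s8=1 s4=1 s0=1 clk=0 s6=0
t4.Δ0 s5=1 s2=0 s1=0 s8=1 s4=1 s0=1 clk=0 s6=0
t4.Δ1 s5=1 s2=0 s1=0 s8=1 s4=1 s0=1 clk=1 s6=0
t4.Δ2 s5=1 s2=0 s1=0 s8=0 s4=1 s0=1 clk=1 s6=0
t5.Δ0 s5=1 s2=0 s1=0 s8=0 s4=1 s0=1 clk=1 s6=0
t5.Δ1 s5=1 s2=0 s1=0 s8=0 s4=1 s0=1 clk=0 s6=0
t6.Δ0 s5=1 s2=0 s1=0 s8=0 s4=1 s0=1 clk=0 s6=0
t6.Δ1 s5=1 s2=0 s1=0 s8=0 s4=1 s0=1 clk=1 s6=0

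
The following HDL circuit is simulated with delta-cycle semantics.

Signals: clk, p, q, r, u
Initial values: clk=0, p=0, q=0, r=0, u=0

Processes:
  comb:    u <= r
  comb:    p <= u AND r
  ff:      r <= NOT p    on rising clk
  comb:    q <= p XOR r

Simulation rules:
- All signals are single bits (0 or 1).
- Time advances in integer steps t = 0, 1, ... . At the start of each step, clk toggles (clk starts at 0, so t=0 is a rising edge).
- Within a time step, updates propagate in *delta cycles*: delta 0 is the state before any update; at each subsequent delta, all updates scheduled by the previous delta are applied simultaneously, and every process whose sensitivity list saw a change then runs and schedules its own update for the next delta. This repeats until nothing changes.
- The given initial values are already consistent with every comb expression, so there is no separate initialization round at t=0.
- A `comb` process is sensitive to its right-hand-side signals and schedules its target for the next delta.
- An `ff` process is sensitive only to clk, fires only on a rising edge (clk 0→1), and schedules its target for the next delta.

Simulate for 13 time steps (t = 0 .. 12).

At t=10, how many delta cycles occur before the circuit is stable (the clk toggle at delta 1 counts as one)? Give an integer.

t=0 Δ0: clk=0 r=0 q=0 p=0 u=0
  Δ1: clk:0→1
  Δ2: r:0→1
  Δ3: q:0→1, u:0→1
  Δ4: p:0→1
  Δ5: q:1→0
  (5Δ to stable)
t=1 Δ0: clk=1 r=1 q=0 p=1 u=1
  Δ1: clk:1→0
  (1Δ to stable)
t=2 Δ0: clk=0 r=1 q=0 p=1 u=1
  Δ1: clk:0→1
  Δ2: r:1→0
  Δ3: q:0→1, p:1→0, u:1→0
  Δ4: q:1→0
  (4Δ to stable)
t=3 Δ0: clk=1 r=0 q=0 p=0 u=0
  Δ1: clk:1→0
  (1Δ to stable)
t=4 Δ0: clk=0 r=0 q=0 p=0 u=0
  Δ1: clk:0→1
  Δ2: r:0→1
  Δ3: q:0→1, u:0→1
  Δ4: p:0→1
  Δ5: q:1→0
  (5Δ to stable)
t=5 Δ0: clk=1 r=1 q=0 p=1 u=1
  Δ1: clk:1→0
  (1Δ to stable)
t=6 Δ0: clk=0 r=1 q=0 p=1 u=1
  Δ1: clk:0→1
  Δ2: r:1→0
  Δ3: q:0→1, p:1→0, u:1→0
  Δ4: q:1→0
  (4Δ to stable)
t=7 Δ0: clk=1 r=0 q=0 p=0 u=0
  Δ1: clk:1→0
  (1Δ to stable)
t=8 Δ0: clk=0 r=0 q=0 p=0 u=0
  Δ1: clk:0→1
  Δ2: r:0→1
  Δ3: q:0→1, u:0→1
  Δ4: p:0→1
  Δ5: q:1→0
  (5Δ to stable)
t=9 Δ0: clk=1 r=1 q=0 p=1 u=1
  Δ1: clk:1→0
  (1Δ to stable)
t=10 Δ0: clk=0 r=1 q=0 p=1 u=1
  Δ1: clk:0→1
  Δ2: r:1→0
  Δ3: q:0→1, p:1→0, u:1→0
  Δ4: q:1→0
  (4Δ to stable)
t=11 Δ0: clk=1 r=0 q=0 p=0 u=0
  Δ1: clk:1→0
  (1Δ to stable)
t=12 Δ0: clk=0 r=0 q=0 p=0 u=0
  Δ1: clk:0→1
  Δ2: r:0→1
  Δ3: q:0→1, u:0→1
  Δ4: p:0→1
  Δ5: q:1→0
  (5Δ to stable)

4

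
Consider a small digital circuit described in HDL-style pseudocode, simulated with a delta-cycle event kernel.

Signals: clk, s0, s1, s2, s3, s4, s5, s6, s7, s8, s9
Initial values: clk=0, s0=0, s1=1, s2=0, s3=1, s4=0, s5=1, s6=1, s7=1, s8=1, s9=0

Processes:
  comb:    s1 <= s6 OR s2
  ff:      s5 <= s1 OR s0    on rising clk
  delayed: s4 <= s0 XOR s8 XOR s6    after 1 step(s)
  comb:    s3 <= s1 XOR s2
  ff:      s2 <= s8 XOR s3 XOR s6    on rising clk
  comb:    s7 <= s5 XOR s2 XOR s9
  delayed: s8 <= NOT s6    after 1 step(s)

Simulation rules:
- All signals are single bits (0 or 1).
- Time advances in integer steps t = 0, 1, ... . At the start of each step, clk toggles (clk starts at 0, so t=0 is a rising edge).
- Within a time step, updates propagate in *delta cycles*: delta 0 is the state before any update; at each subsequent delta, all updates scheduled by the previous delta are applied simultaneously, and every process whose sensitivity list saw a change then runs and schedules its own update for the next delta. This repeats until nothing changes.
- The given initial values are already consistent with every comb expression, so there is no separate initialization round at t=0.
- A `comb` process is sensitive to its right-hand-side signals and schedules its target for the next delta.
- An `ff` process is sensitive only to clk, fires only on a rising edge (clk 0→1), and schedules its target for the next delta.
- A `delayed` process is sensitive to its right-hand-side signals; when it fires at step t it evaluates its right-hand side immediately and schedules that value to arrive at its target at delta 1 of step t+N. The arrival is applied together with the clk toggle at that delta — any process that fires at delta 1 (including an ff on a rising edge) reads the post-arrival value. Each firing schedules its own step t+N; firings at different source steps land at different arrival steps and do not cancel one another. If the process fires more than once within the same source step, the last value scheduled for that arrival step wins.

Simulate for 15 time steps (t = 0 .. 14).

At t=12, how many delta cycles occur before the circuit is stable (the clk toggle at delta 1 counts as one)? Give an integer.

3

t0.Δ0 s3=1 s2=0 s7=1 s6=1 s5=1 s8=1 s9=0 s1=1 s4=0 clk=0 s0=0
t0.Δ1 s3=1 s2=0 s7=1 s6=1 s5=1 s8=1 s9=0 s1=1 s4=0 clk=1 s0=0
t0.Δ2 s3=1 s2=1 s7=1 s6=1 s5=1 s8=1 s9=0 s1=1 s4=0 clk=1 s0=0
t0.Δ3 s3=0 s2=1 s7=0 s6=1 s5=1 s8=1 s9=0 s1=1 s4=0 clk=1 s0=0
t1.Δ0 s3=0 s2=1 s7=0 s6=1 s5=1 s8=1 s9=0 s1=1 s4=0 clk=1 s0=0
t1.Δ1 s3=0 s2=1 s7=0 s6=1 s5=1 s8=1 s9=0 s1=1 s4=0 clk=0 s0=0
t2.Δ0 s3=0 s2=1 s7=0 s6=1 s5=1 s8=1 s9=0 s1=1 s4=0 clk=0 s0=0
t2.Δ1 s3=0 s2=1 s7=0 s6=1 s5=1 s8=1 s9=0 s1=1 s4=0 clk=1 s0=0
t2.Δ2 s3=0 s2=0 s7=0 s6=1 s5=1 s8=1 s9=0 s1=1 s4=0 clk=1 s0=0
t2.Δ3 s3=1 s2=0 s7=1 s6=1 s5=1 s8=1 s9=0 s1=1 s4=0 clk=1 s0=0
t3.Δ0 s3=1 s2=0 s7=1 s6=1 s5=1 s8=1 s9=0 s1=1 s4=0 clk=1 s0=0
t3.Δ1 s3=1 s2=0 s7=1 s6=1 s5=1 s8=1 s9=0 s1=1 s4=0 clk=0 s0=0
t4.Δ0 s3=1 s2=0 s7=1 s6=1 s5=1 s8=1 s9=0 s1=1 s4=0 clk=0 s0=0
t4.Δ1 s3=1 s2=0 s7=1 s6=1 s5=1 s8=1 s9=0 s1=1 s4=0 clk=1 s0=0
t4.Δ2 s3=1 s2=1 s7=1 s6=1 s5=1 s8=1 s9=0 s1=1 s4=0 clk=1 s0=0
t4.Δ3 s3=0 s2=1 s7=0 s6=1 s5=1 s8=1 s9=0 s1=1 s4=0 clk=1 s0=0
t5.Δ0 s3=0 s2=1 s7=0 s6=1 s5=1 s8=1 s9=0 s1=1 s4=0 clk=1 s0=0
t5.Δ1 s3=0 s2=1 s7=0 s6=1 s5=1 s8=1 s9=0 s1=1 s4=0 clk=0 s0=0
t6.Δ0 s3=0 s2=1 s7=0 s6=1 s5=1 s8=1 s9=0 s1=1 s4=0 clk=0 s0=0
t6.Δ1 s3=0 s2=1 s7=0 s6=1 s5=1 s8=1 s9=0 s1=1 s4=0 clk=1 s0=0
t6.Δ2 s3=0 s2=0 s7=0 s6=1 s5=1 s8=1 s9=0 s1=1 s4=0 clk=1 s0=0
t6.Δ3 s3=1 s2=0 s7=1 s6=1 s5=1 s8=1 s9=0 s1=1 s4=0 clk=1 s0=0
t7.Δ0 s3=1 s2=0 s7=1 s6=1 s5=1 s8=1 s9=0 s1=1 s4=0 clk=1 s0=0
t7.Δ1 s3=1 s2=0 s7=1 s6=1 s5=1 s8=1 s9=0 s1=1 s4=0 clk=0 s0=0
t8.Δ0 s3=1 s2=0 s7=1 s6=1 s5=1 s8=1 s9=0 s1=1 s4=0 clk=0 s0=0
t8.Δ1 s3=1 s2=0 s7=1 s6=1 s5=1 s8=1 s9=0 s1=1 s4=0 clk=1 s0=0
t8.Δ2 s3=1 s2=1 s7=1 s6=1 s5=1 s8=1 s9=0 s1=1 s4=0 clk=1 s0=0
t8.Δ3 s3=0 s2=1 s7=0 s6=1 s5=1 s8=1 s9=0 s1=1 s4=0 clk=1 s0=0
t9.Δ0 s3=0 s2=1 s7=0 s6=1 s5=1 s8=1 s9=0 s1=1 s4=0 clk=1 s0=0
t9.Δ1 s3=0 s2=1 s7=0 s6=1 s5=1 s8=1 s9=0 s1=1 s4=0 clk=0 s0=0
t10.Δ0 s3=0 s2=1 s7=0 s6=1 s5=1 s8=1 s9=0 s1=1 s4=0 clk=0 s0=0
t10.Δ1 s3=0 s2=1 s7=0 s6=1 s5=1 s8=1 s9=0 s1=1 s4=0 clk=1 s0=0
t10.Δ2 s3=0 s2=0 s7=0 s6=1 s5=1 s8=1 s9=0 s1=1 s4=0 clk=1 s0=0
t10.Δ3 s3=1 s2=0 s7=1 s6=1 s5=1 s8=1 s9=0 s1=1 s4=0 clk=1 s0=0
t11.Δ0 s3=1 s2=0 s7=1 s6=1 s5=1 s8=1 s9=0 s1=1 s4=0 clk=1 s0=0
t11.Δ1 s3=1 s2=0 s7=1 s6=1 s5=1 s8=1 s9=0 s1=1 s4=0 clk=0 s0=0
t12.Δ0 s3=1 s2=0 s7=1 s6=1 s5=1 s8=1 s9=0 s1=1 s4=0 clk=0 s0=0
t12.Δ1 s3=1 s2=0 s7=1 s6=1 s5=1 s8=1 s9=0 s1=1 s4=0 clk=1 s0=0
t12.Δ2 s3=1 s2=1 s7=1 s6=1 s5=1 s8=1 s9=0 s1=1 s4=0 clk=1 s0=0
t12.Δ3 s3=0 s2=1 s7=0 s6=1 s5=1 s8=1 s9=0 s1=1 s4=0 clk=1 s0=0
t13.Δ0 s3=0 s2=1 s7=0 s6=1 s5=1 s8=1 s9=0 s1=1 s4=0 clk=1 s0=0
t13.Δ1 s3=0 s2=1 s7=0 s6=1 s5=1 s8=1 s9=0 s1=1 s4=0 clk=0 s0=0
t14.Δ0 s3=0 s2=1 s7=0 s6=1 s5=1 s8=1 s9=0 s1=1 s4=0 clk=0 s0=0
t14.Δ1 s3=0 s2=1 s7=0 s6=1 s5=1 s8=1 s9=0 s1=1 s4=0 clk=1 s0=0
t14.Δ2 s3=0 s2=0 s7=0 s6=1 s5=1 s8=1 s9=0 s1=1 s4=0 clk=1 s0=0
t14.Δ3 s3=1 s2=0 s7=1 s6=1 s5=1 s8=1 s9=0 s1=1 s4=0 clk=1 s0=0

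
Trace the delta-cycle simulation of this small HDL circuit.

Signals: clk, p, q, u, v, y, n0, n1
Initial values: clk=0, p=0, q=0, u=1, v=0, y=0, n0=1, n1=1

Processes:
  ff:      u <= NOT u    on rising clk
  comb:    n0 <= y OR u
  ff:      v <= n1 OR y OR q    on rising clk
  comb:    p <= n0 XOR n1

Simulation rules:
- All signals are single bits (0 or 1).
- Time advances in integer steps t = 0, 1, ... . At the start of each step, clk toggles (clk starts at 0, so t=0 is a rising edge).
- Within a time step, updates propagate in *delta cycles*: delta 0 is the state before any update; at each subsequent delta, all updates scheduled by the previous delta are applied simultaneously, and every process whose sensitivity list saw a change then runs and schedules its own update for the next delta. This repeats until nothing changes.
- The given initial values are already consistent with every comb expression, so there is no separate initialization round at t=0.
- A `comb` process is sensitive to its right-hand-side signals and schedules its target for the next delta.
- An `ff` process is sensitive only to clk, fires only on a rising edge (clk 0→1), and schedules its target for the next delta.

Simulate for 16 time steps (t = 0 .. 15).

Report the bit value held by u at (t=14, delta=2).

1

[bits: p,n0,v,n1,u,q,clk,y]
t=0: Δ0=01011000 Δ1=01011010 Δ2=01110010 Δ3=00110010 Δ4=10110010 | 4Δ
t=1: Δ0=10110010 Δ1=10110000 | 1Δ
t=2: Δ0=10110000 Δ1=10110010 Δ2=10111010 Δ3=11111010 Δ4=01111010 | 4Δ
t=3: Δ0=01111010 Δ1=01111000 | 1Δ
t=4: Δ0=01111000 Δ1=01111010 Δ2=01110010 Δ3=00110010 Δ4=10110010 | 4Δ
t=5: Δ0=10110010 Δ1=10110000 | 1Δ
t=6: Δ0=10110000 Δ1=10110010 Δ2=10111010 Δ3=11111010 Δ4=01111010 | 4Δ
t=7: Δ0=01111010 Δ1=01111000 | 1Δ
t=8: Δ0=01111000 Δ1=01111010 Δ2=01110010 Δ3=00110010 Δ4=10110010 | 4Δ
t=9: Δ0=10110010 Δ1=10110000 | 1Δ
t=10: Δ0=10110000 Δ1=10110010 Δ2=10111010 Δ3=11111010 Δ4=01111010 | 4Δ
t=11: Δ0=01111010 Δ1=01111000 | 1Δ
t=12: Δ0=01111000 Δ1=01111010 Δ2=01110010 Δ3=00110010 Δ4=10110010 | 4Δ
t=13: Δ0=10110010 Δ1=10110000 | 1Δ
t=14: Δ0=10110000 Δ1=10110010 Δ2=10111010 Δ3=11111010 Δ4=01111010 | 4Δ
t=15: Δ0=01111010 Δ1=01111000 | 1Δ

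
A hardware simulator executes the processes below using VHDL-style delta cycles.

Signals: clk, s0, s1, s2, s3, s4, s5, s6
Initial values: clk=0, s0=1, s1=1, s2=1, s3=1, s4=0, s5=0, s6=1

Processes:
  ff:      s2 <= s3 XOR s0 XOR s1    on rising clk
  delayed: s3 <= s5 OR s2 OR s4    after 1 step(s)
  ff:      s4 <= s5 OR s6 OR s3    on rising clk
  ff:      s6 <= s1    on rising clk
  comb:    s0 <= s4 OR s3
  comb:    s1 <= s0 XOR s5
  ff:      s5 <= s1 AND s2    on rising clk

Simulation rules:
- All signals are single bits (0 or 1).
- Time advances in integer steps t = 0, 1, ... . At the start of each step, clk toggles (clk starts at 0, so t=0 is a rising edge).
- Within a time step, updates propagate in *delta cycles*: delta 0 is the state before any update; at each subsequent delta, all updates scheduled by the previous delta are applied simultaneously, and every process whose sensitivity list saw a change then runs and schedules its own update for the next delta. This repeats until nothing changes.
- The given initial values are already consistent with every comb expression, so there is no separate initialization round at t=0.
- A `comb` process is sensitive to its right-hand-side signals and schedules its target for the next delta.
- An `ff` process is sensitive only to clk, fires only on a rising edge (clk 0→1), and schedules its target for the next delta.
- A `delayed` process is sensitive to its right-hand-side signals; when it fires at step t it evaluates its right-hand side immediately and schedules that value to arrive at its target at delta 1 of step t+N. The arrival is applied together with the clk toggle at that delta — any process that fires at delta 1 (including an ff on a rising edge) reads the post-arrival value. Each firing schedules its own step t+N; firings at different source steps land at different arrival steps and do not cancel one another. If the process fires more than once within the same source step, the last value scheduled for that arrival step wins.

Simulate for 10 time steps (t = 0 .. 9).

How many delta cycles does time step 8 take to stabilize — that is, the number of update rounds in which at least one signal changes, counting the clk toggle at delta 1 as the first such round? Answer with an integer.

t0.Δ0 s2=1 s0=1 s6=1 s5=0 s3=1 clk=0 s4=0 s1=1
t0.Δ1 s2=1 s0=1 s6=1 s5=0 s3=1 clk=1 s4=0 s1=1
t0.Δ2 s2=1 s0=1 s6=1 s5=1 s3=1 clk=1 s4=1 s1=1
t0.Δ3 s2=1 s0=1 s6=1 s5=1 s3=1 clk=1 s4=1 s1=0
t1.Δ0 s2=1 s0=1 s6=1 s5=1 s3=1 clk=1 s4=1 s1=0
t1.Δ1 s2=1 s0=1 s6=1 s5=1 s3=1 clk=0 s4=1 s1=0
t2.Δ0 s2=1 s0=1 s6=1 s5=1 s3=1 clk=0 s4=1 s1=0
t2.Δ1 s2=1 s0=1 s6=1 s5=1 s3=1 clk=1 s4=1 s1=0
t2.Δ2 s2=0 s0=1 s6=0 s5=0 s3=1 clk=1 s4=1 s1=0
t2.Δ3 s2=0 s0=1 s6=0 s5=0 s3=1 clk=1 s4=1 s1=1
t3.Δ0 s2=0 s0=1 s6=0 s5=0 s3=1 clk=1 s4=1 s1=1
t3.Δ1 s2=0 s0=1 s6=0 s5=0 s3=1 clk=0 s4=1 s1=1
t4.Δ0 s2=0 s0=1 s6=0 s5=0 s3=1 clk=0 s4=1 s1=1
t4.Δ1 s2=0 s0=1 s6=0 s5=0 s3=1 clk=1 s4=1 s1=1
t4.Δ2 s2=1 s0=1 s6=1 s5=0 s3=1 clk=1 s4=1 s1=1
t5.Δ0 s2=1 s0=1 s6=1 s5=0 s3=1 clk=1 s4=1 s1=1
t5.Δ1 s2=1 s0=1 s6=1 s5=0 s3=1 clk=0 s4=1 s1=1
t6.Δ0 s2=1 s0=1 s6=1 s5=0 s3=1 clk=0 s4=1 s1=1
t6.Δ1 s2=1 s0=1 s6=1 s5=0 s3=1 clk=1 s4=1 s1=1
t6.Δ2 s2=1 s0=1 s6=1 s5=1 s3=1 clk=1 s4=1 s1=1
t6.Δ3 s2=1 s0=1 s6=1 s5=1 s3=1 clk=1 s4=1 s1=0
t7.Δ0 s2=1 s0=1 s6=1 s5=1 s3=1 clk=1 s4=1 s1=0
t7.Δ1 s2=1 s0=1 s6=1 s5=1 s3=1 clk=0 s4=1 s1=0
t8.Δ0 s2=1 s0=1 s6=1 s5=1 s3=1 clk=0 s4=1 s1=0
t8.Δ1 s2=1 s0=1 s6=1 s5=1 s3=1 clk=1 s4=1 s1=0
t8.Δ2 s2=0 s0=1 s6=0 s5=0 s3=1 clk=1 s4=1 s1=0
t8.Δ3 s2=0 s0=1 s6=0 s5=0 s3=1 clk=1 s4=1 s1=1
t9.Δ0 s2=0 s0=1 s6=0 s5=0 s3=1 clk=1 s4=1 s1=1
t9.Δ1 s2=0 s0=1 s6=0 s5=0 s3=1 clk=0 s4=1 s1=1

3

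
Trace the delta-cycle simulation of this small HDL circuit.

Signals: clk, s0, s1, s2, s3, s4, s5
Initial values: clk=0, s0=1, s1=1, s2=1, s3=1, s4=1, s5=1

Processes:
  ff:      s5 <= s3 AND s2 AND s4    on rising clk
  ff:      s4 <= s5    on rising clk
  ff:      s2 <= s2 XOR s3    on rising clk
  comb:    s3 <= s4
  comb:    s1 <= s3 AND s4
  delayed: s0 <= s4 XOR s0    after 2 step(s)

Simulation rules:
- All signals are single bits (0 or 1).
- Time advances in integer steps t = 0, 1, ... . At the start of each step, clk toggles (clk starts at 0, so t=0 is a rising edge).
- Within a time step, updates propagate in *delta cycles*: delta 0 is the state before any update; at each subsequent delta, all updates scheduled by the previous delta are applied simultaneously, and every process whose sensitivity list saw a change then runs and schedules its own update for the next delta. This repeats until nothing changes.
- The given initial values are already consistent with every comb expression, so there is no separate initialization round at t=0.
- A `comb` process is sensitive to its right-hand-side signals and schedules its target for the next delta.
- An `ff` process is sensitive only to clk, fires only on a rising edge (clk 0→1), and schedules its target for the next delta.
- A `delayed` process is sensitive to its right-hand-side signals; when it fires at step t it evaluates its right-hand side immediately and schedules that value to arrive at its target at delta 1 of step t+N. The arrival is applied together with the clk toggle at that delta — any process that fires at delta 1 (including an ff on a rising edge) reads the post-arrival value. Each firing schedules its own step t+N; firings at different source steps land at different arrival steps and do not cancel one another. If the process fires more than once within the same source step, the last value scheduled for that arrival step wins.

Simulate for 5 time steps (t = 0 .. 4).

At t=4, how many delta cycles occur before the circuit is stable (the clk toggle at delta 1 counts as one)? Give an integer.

3

t0.Δ0 s3=1 s2=1 s5=1 s4=1 s0=1 s1=1 clk=0
t0.Δ1 s3=1 s2=1 s5=1 s4=1 s0=1 s1=1 clk=1
t0.Δ2 s3=1 s2=0 s5=1 s4=1 s0=1 s1=1 clk=1
t1.Δ0 s3=1 s2=0 s5=1 s4=1 s0=1 s1=1 clk=1
t1.Δ1 s3=1 s2=0 s5=1 s4=1 s0=1 s1=1 clk=0
t2.Δ0 s3=1 s2=0 s5=1 s4=1 s0=1 s1=1 clk=0
t2.Δ1 s3=1 s2=0 s5=1 s4=1 s0=1 s1=1 clk=1
t2.Δ2 s3=1 s2=1 s5=0 s4=1 s0=1 s1=1 clk=1
t3.Δ0 s3=1 s2=1 s5=0 s4=1 s0=1 s1=1 clk=1
t3.Δ1 s3=1 s2=1 s5=0 s4=1 s0=1 s1=1 clk=0
t4.Δ0 s3=1 s2=1 s5=0 s4=1 s0=1 s1=1 clk=0
t4.Δ1 s3=1 s2=1 s5=0 s4=1 s0=1 s1=1 clk=1
t4.Δ2 s3=1 s2=0 s5=1 s4=0 s0=1 s1=1 clk=1
t4.Δ3 s3=0 s2=0 s5=1 s4=0 s0=1 s1=0 clk=1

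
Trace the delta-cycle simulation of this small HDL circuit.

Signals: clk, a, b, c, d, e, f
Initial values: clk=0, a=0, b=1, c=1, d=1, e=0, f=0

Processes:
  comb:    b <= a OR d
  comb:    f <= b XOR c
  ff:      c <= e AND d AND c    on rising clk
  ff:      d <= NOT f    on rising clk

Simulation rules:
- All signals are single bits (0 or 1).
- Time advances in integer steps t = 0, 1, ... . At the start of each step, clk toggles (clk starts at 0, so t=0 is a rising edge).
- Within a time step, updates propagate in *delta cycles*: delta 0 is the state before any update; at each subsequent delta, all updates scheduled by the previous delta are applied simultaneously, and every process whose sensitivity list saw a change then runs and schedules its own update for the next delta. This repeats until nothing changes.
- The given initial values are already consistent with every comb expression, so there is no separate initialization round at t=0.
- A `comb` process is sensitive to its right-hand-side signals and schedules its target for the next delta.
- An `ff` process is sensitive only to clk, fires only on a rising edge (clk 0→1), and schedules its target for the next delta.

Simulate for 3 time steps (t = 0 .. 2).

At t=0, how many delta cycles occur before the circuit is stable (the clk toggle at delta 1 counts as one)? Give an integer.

3

t=0 Δ0: b=1 c=1 f=0 d=1 e=0 clk=0 a=0
  Δ1: clk:0→1
  Δ2: c:1→0
  Δ3: f:0→1
  (3Δ to stable)
t=1 Δ0: b=1 c=0 f=1 d=1 e=0 clk=1 a=0
  Δ1: clk:1→0
  (1Δ to stable)
t=2 Δ0: b=1 c=0 f=1 d=1 e=0 clk=0 a=0
  Δ1: clk:0→1
  Δ2: d:1→0
  Δ3: b:1→0
  Δ4: f:1→0
  (4Δ to stable)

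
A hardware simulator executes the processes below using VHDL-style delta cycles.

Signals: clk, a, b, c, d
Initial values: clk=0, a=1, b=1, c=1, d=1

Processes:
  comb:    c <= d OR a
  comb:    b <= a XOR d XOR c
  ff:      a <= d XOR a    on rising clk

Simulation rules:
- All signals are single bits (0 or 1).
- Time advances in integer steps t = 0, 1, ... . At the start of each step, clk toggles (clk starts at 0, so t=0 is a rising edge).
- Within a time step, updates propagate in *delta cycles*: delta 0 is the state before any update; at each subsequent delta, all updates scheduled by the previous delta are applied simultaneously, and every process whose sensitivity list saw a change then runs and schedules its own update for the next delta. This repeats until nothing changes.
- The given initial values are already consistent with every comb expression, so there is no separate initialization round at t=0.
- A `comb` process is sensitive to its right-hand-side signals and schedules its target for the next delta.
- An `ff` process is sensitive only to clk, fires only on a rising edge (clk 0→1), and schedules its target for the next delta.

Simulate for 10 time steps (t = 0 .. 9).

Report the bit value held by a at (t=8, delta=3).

0

t0.Δ0 c=1 clk=0 b=1 d=1 a=1
t0.Δ1 c=1 clk=1 b=1 d=1 a=1
t0.Δ2 c=1 clk=1 b=1 d=1 a=0
t0.Δ3 c=1 clk=1 b=0 d=1 a=0
t1.Δ0 c=1 clk=1 b=0 d=1 a=0
t1.Δ1 c=1 clk=0 b=0 d=1 a=0
t2.Δ0 c=1 clk=0 b=0 d=1 a=0
t2.Δ1 c=1 clk=1 b=0 d=1 a=0
t2.Δ2 c=1 clk=1 b=0 d=1 a=1
t2.Δ3 c=1 clk=1 b=1 d=1 a=1
t3.Δ0 c=1 clk=1 b=1 d=1 a=1
t3.Δ1 c=1 clk=0 b=1 d=1 a=1
t4.Δ0 c=1 clk=0 b=1 d=1 a=1
t4.Δ1 c=1 clk=1 b=1 d=1 a=1
t4.Δ2 c=1 clk=1 b=1 d=1 a=0
t4.Δ3 c=1 clk=1 b=0 d=1 a=0
t5.Δ0 c=1 clk=1 b=0 d=1 a=0
t5.Δ1 c=1 clk=0 b=0 d=1 a=0
t6.Δ0 c=1 clk=0 b=0 d=1 a=0
t6.Δ1 c=1 clk=1 b=0 d=1 a=0
t6.Δ2 c=1 clk=1 b=0 d=1 a=1
t6.Δ3 c=1 clk=1 b=1 d=1 a=1
t7.Δ0 c=1 clk=1 b=1 d=1 a=1
t7.Δ1 c=1 clk=0 b=1 d=1 a=1
t8.Δ0 c=1 clk=0 b=1 d=1 a=1
t8.Δ1 c=1 clk=1 b=1 d=1 a=1
t8.Δ2 c=1 clk=1 b=1 d=1 a=0
t8.Δ3 c=1 clk=1 b=0 d=1 a=0
t9.Δ0 c=1 clk=1 b=0 d=1 a=0
t9.Δ1 c=1 clk=0 b=0 d=1 a=0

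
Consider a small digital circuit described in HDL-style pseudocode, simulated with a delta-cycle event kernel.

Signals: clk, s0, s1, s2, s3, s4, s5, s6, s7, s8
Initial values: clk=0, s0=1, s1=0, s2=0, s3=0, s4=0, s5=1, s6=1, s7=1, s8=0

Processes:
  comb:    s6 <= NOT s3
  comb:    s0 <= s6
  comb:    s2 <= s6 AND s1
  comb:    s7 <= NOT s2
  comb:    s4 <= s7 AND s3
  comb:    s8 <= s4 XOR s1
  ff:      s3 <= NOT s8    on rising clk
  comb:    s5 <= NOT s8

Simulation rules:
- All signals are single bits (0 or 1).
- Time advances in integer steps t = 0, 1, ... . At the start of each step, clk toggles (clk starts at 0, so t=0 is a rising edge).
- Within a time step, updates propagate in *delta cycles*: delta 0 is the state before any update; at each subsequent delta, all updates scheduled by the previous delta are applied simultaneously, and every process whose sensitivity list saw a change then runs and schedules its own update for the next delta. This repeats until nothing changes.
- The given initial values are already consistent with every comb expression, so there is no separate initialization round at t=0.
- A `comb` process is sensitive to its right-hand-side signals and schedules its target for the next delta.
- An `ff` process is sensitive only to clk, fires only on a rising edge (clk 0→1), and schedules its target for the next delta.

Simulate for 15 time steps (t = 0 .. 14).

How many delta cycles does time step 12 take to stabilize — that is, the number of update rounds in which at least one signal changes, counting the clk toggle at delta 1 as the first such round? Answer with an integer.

5

t0.Δ0 s7=1 s3=0 s2=0 s8=0 s1=0 s6=1 s5=1 s0=1 clk=0 s4=0
t0.Δ1 s7=1 s3=0 s2=0 s8=0 s1=0 s6=1 s5=1 s0=1 clk=1 s4=0
t0.Δ2 s7=1 s3=1 s2=0 s8=0 s1=0 s6=1 s5=1 s0=1 clk=1 s4=0
t0.Δ3 s7=1 s3=1 s2=0 s8=0 s1=0 s6=0 s5=1 s0=1 clk=1 s4=1
t0.Δ4 s7=1 s3=1 s2=0 s8=1 s1=0 s6=0 s5=1 s0=0 clk=1 s4=1
t0.Δ5 s7=1 s3=1 s2=0 s8=1 s1=0 s6=0 s5=0 s0=0 clk=1 s4=1
t1.Δ0 s7=1 s3=1 s2=0 s8=1 s1=0 s6=0 s5=0 s0=0 clk=1 s4=1
t1.Δ1 s7=1 s3=1 s2=0 s8=1 s1=0 s6=0 s5=0 s0=0 clk=0 s4=1
t2.Δ0 s7=1 s3=1 s2=0 s8=1 s1=0 s6=0 s5=0 s0=0 clk=0 s4=1
t2.Δ1 s7=1 s3=1 s2=0 s8=1 s1=0 s6=0 s5=0 s0=0 clk=1 s4=1
t2.Δ2 s7=1 s3=0 s2=0 s8=1 s1=0 s6=0 s5=0 s0=0 clk=1 s4=1
t2.Δ3 s7=1 s3=0 s2=0 s8=1 s1=0 s6=1 s5=0 s0=0 clk=1 s4=0
t2.Δ4 s7=1 s3=0 s2=0 s8=0 s1=0 s6=1 s5=0 s0=1 clk=1 s4=0
t2.Δ5 s7=1 s3=0 s2=0 s8=0 s1=0 s6=1 s5=1 s0=1 clk=1 s4=0
t3.Δ0 s7=1 s3=0 s2=0 s8=0 s1=0 s6=1 s5=1 s0=1 clk=1 s4=0
t3.Δ1 s7=1 s3=0 s2=0 s8=0 s1=0 s6=1 s5=1 s0=1 clk=0 s4=0
t4.Δ0 s7=1 s3=0 s2=0 s8=0 s1=0 s6=1 s5=1 s0=1 clk=0 s4=0
t4.Δ1 s7=1 s3=0 s2=0 s8=0 s1=0 s6=1 s5=1 s0=1 clk=1 s4=0
t4.Δ2 s7=1 s3=1 s2=0 s8=0 s1=0 s6=1 s5=1 s0=1 clk=1 s4=0
t4.Δ3 s7=1 s3=1 s2=0 s8=0 s1=0 s6=0 s5=1 s0=1 clk=1 s4=1
t4.Δ4 s7=1 s3=1 s2=0 s8=1 s1=0 s6=0 s5=1 s0=0 clk=1 s4=1
t4.Δ5 s7=1 s3=1 s2=0 s8=1 s1=0 s6=0 s5=0 s0=0 clk=1 s4=1
t5.Δ0 s7=1 s3=1 s2=0 s8=1 s1=0 s6=0 s5=0 s0=0 clk=1 s4=1
t5.Δ1 s7=1 s3=1 s2=0 s8=1 s1=0 s6=0 s5=0 s0=0 clk=0 s4=1
t6.Δ0 s7=1 s3=1 s2=0 s8=1 s1=0 s6=0 s5=0 s0=0 clk=0 s4=1
t6.Δ1 s7=1 s3=1 s2=0 s8=1 s1=0 s6=0 s5=0 s0=0 clk=1 s4=1
t6.Δ2 s7=1 s3=0 s2=0 s8=1 s1=0 s6=0 s5=0 s0=0 clk=1 s4=1
t6.Δ3 s7=1 s3=0 s2=0 s8=1 s1=0 s6=1 s5=0 s0=0 clk=1 s4=0
t6.Δ4 s7=1 s3=0 s2=0 s8=0 s1=0 s6=1 s5=0 s0=1 clk=1 s4=0
t6.Δ5 s7=1 s3=0 s2=0 s8=0 s1=0 s6=1 s5=1 s0=1 clk=1 s4=0
t7.Δ0 s7=1 s3=0 s2=0 s8=0 s1=0 s6=1 s5=1 s0=1 clk=1 s4=0
t7.Δ1 s7=1 s3=0 s2=0 s8=0 s1=0 s6=1 s5=1 s0=1 clk=0 s4=0
t8.Δ0 s7=1 s3=0 s2=0 s8=0 s1=0 s6=1 s5=1 s0=1 clk=0 s4=0
t8.Δ1 s7=1 s3=0 s2=0 s8=0 s1=0 s6=1 s5=1 s0=1 clk=1 s4=0
t8.Δ2 s7=1 s3=1 s2=0 s8=0 s1=0 s6=1 s5=1 s0=1 clk=1 s4=0
t8.Δ3 s7=1 s3=1 s2=0 s8=0 s1=0 s6=0 s5=1 s0=1 clk=1 s4=1
t8.Δ4 s7=1 s3=1 s2=0 s8=1 s1=0 s6=0 s5=1 s0=0 clk=1 s4=1
t8.Δ5 s7=1 s3=1 s2=0 s8=1 s1=0 s6=0 s5=0 s0=0 clk=1 s4=1
t9.Δ0 s7=1 s3=1 s2=0 s8=1 s1=0 s6=0 s5=0 s0=0 clk=1 s4=1
t9.Δ1 s7=1 s3=1 s2=0 s8=1 s1=0 s6=0 s5=0 s0=0 clk=0 s4=1
t10.Δ0 s7=1 s3=1 s2=0 s8=1 s1=0 s6=0 s5=0 s0=0 clk=0 s4=1
t10.Δ1 s7=1 s3=1 s2=0 s8=1 s1=0 s6=0 s5=0 s0=0 clk=1 s4=1
t10.Δ2 s7=1 s3=0 s2=0 s8=1 s1=0 s6=0 s5=0 s0=0 clk=1 s4=1
t10.Δ3 s7=1 s3=0 s2=0 s8=1 s1=0 s6=1 s5=0 s0=0 clk=1 s4=0
t10.Δ4 s7=1 s3=0 s2=0 s8=0 s1=0 s6=1 s5=0 s0=1 clk=1 s4=0
t10.Δ5 s7=1 s3=0 s2=0 s8=0 s1=0 s6=1 s5=1 s0=1 clk=1 s4=0
t11.Δ0 s7=1 s3=0 s2=0 s8=0 s1=0 s6=1 s5=1 s0=1 clk=1 s4=0
t11.Δ1 s7=1 s3=0 s2=0 s8=0 s1=0 s6=1 s5=1 s0=1 clk=0 s4=0
t12.Δ0 s7=1 s3=0 s2=0 s8=0 s1=0 s6=1 s5=1 s0=1 clk=0 s4=0
t12.Δ1 s7=1 s3=0 s2=0 s8=0 s1=0 s6=1 s5=1 s0=1 clk=1 s4=0
t12.Δ2 s7=1 s3=1 s2=0 s8=0 s1=0 s6=1 s5=1 s0=1 clk=1 s4=0
t12.Δ3 s7=1 s3=1 s2=0 s8=0 s1=0 s6=0 s5=1 s0=1 clk=1 s4=1
t12.Δ4 s7=1 s3=1 s2=0 s8=1 s1=0 s6=0 s5=1 s0=0 clk=1 s4=1
t12.Δ5 s7=1 s3=1 s2=0 s8=1 s1=0 s6=0 s5=0 s0=0 clk=1 s4=1
t13.Δ0 s7=1 s3=1 s2=0 s8=1 s1=0 s6=0 s5=0 s0=0 clk=1 s4=1
t13.Δ1 s7=1 s3=1 s2=0 s8=1 s1=0 s6=0 s5=0 s0=0 clk=0 s4=1
t14.Δ0 s7=1 s3=1 s2=0 s8=1 s1=0 s6=0 s5=0 s0=0 clk=0 s4=1
t14.Δ1 s7=1 s3=1 s2=0 s8=1 s1=0 s6=0 s5=0 s0=0 clk=1 s4=1
t14.Δ2 s7=1 s3=0 s2=0 s8=1 s1=0 s6=0 s5=0 s0=0 clk=1 s4=1
t14.Δ3 s7=1 s3=0 s2=0 s8=1 s1=0 s6=1 s5=0 s0=0 clk=1 s4=0
t14.Δ4 s7=1 s3=0 s2=0 s8=0 s1=0 s6=1 s5=0 s0=1 clk=1 s4=0
t14.Δ5 s7=1 s3=0 s2=0 s8=0 s1=0 s6=1 s5=1 s0=1 clk=1 s4=0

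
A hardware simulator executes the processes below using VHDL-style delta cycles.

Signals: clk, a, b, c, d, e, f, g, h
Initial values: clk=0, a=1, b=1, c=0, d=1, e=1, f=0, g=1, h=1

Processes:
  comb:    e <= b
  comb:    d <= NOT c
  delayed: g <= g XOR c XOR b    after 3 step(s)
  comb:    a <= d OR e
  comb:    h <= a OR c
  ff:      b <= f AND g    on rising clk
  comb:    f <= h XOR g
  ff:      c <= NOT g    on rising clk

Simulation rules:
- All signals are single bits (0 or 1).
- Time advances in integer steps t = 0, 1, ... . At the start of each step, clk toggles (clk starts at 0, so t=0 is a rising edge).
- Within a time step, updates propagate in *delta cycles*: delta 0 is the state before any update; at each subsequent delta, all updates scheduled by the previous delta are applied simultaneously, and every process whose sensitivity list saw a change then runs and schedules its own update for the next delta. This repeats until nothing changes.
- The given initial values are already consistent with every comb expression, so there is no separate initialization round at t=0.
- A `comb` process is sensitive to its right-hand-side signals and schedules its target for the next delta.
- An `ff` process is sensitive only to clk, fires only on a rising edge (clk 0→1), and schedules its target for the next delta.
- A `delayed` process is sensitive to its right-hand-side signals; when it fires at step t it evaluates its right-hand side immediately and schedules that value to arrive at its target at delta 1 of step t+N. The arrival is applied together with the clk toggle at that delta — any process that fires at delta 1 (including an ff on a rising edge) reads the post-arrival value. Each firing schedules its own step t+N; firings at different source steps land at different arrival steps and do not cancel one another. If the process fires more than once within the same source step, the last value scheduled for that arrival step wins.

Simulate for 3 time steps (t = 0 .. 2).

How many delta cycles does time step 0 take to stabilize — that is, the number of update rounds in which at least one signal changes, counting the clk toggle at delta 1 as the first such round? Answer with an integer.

t0.Δ0 h=1 d=1 g=1 clk=0 a=1 b=1 c=0 f=0 e=1
t0.Δ1 h=1 d=1 g=1 clk=1 a=1 b=1 c=0 f=0 e=1
t0.Δ2 h=1 d=1 g=1 clk=1 a=1 b=0 c=0 f=0 e=1
t0.Δ3 h=1 d=1 g=1 clk=1 a=1 b=0 c=0 f=0 e=0
t1.Δ0 h=1 d=1 g=1 clk=1 a=1 b=0 c=0 f=0 e=0
t1.Δ1 h=1 d=1 g=1 clk=0 a=1 b=0 c=0 f=0 e=0
t2.Δ0 h=1 d=1 g=1 clk=0 a=1 b=0 c=0 f=0 e=0
t2.Δ1 h=1 d=1 g=1 clk=1 a=1 b=0 c=0 f=0 e=0

3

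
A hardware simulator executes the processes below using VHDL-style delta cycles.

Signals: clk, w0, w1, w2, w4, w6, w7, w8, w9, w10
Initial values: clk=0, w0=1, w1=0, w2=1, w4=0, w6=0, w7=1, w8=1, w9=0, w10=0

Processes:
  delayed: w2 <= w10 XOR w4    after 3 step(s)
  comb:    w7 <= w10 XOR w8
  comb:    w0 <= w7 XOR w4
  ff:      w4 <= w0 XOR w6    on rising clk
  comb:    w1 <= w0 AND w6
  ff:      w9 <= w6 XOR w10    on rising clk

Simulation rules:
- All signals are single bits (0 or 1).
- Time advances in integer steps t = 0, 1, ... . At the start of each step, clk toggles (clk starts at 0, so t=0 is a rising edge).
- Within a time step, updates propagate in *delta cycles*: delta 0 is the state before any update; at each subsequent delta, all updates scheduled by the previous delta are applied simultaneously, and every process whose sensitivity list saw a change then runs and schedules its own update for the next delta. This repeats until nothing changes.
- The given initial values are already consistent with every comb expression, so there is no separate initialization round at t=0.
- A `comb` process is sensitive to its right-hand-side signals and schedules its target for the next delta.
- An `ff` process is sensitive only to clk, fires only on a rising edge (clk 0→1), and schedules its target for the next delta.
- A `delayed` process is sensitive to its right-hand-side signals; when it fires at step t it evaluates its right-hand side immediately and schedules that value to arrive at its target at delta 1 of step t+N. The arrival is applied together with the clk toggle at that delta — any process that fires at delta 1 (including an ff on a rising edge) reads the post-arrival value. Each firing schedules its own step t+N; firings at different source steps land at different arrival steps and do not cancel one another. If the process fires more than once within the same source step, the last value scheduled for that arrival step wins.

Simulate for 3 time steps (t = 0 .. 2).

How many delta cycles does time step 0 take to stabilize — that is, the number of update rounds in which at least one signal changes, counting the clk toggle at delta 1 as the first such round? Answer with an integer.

[bits: w10,w2,w4,w7,clk,w0,w9,w6,w1,w8]
t=0: Δ0=0101010001 Δ1=0101110001 Δ2=0111110001 Δ3=0111100001 | 3Δ
t=1: Δ0=0111100001 Δ1=0111000001 | 1Δ
t=2: Δ0=0111000001 Δ1=0111100001 Δ2=0101100001 Δ3=0101110001 | 3Δ

3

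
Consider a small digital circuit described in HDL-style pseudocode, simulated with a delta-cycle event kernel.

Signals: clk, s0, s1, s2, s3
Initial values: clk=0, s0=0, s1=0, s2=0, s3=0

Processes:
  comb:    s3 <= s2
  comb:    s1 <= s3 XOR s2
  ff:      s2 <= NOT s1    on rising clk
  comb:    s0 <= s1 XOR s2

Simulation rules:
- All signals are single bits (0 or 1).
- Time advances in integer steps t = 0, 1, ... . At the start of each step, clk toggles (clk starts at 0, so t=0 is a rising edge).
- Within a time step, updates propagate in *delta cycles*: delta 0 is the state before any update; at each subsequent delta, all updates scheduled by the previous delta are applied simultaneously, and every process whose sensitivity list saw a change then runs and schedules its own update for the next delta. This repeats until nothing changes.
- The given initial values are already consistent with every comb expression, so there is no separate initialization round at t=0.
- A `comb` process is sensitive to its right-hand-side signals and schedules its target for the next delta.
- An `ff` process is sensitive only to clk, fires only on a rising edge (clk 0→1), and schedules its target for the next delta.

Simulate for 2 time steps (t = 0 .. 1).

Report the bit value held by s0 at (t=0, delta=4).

0

t0.Δ0 s0=0 s2=0 s3=0 s1=0 clk=0
t0.Δ1 s0=0 s2=0 s3=0 s1=0 clk=1
t0.Δ2 s0=0 s2=1 s3=0 s1=0 clk=1
t0.Δ3 s0=1 s2=1 s3=1 s1=1 clk=1
t0.Δ4 s0=0 s2=1 s3=1 s1=0 clk=1
t0.Δ5 s0=1 s2=1 s3=1 s1=0 clk=1
t1.Δ0 s0=1 s2=1 s3=1 s1=0 clk=1
t1.Δ1 s0=1 s2=1 s3=1 s1=0 clk=0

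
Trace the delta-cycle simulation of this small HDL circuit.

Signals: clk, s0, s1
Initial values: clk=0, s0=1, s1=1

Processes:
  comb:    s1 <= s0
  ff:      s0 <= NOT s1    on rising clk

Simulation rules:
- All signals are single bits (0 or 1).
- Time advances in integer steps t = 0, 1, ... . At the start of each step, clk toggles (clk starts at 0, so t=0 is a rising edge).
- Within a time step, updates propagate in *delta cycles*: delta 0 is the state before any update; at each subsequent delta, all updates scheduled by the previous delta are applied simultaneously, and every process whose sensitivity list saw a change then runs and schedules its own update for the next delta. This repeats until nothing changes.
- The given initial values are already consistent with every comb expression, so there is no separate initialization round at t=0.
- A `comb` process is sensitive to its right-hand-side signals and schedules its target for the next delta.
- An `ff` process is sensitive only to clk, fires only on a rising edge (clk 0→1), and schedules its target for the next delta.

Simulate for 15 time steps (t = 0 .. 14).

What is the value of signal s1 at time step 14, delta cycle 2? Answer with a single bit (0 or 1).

0

t=0 Δ0: s0=1 clk=0 s1=1
  Δ1: clk:0→1
  Δ2: s0:1→0
  Δ3: s1:1→0
  (3Δ to stable)
t=1 Δ0: s0=0 clk=1 s1=0
  Δ1: clk:1→0
  (1Δ to stable)
t=2 Δ0: s0=0 clk=0 s1=0
  Δ1: clk:0→1
  Δ2: s0:0→1
  Δ3: s1:0→1
  (3Δ to stable)
t=3 Δ0: s0=1 clk=1 s1=1
  Δ1: clk:1→0
  (1Δ to stable)
t=4 Δ0: s0=1 clk=0 s1=1
  Δ1: clk:0→1
  Δ2: s0:1→0
  Δ3: s1:1→0
  (3Δ to stable)
t=5 Δ0: s0=0 clk=1 s1=0
  Δ1: clk:1→0
  (1Δ to stable)
t=6 Δ0: s0=0 clk=0 s1=0
  Δ1: clk:0→1
  Δ2: s0:0→1
  Δ3: s1:0→1
  (3Δ to stable)
t=7 Δ0: s0=1 clk=1 s1=1
  Δ1: clk:1→0
  (1Δ to stable)
t=8 Δ0: s0=1 clk=0 s1=1
  Δ1: clk:0→1
  Δ2: s0:1→0
  Δ3: s1:1→0
  (3Δ to stable)
t=9 Δ0: s0=0 clk=1 s1=0
  Δ1: clk:1→0
  (1Δ to stable)
t=10 Δ0: s0=0 clk=0 s1=0
  Δ1: clk:0→1
  Δ2: s0:0→1
  Δ3: s1:0→1
  (3Δ to stable)
t=11 Δ0: s0=1 clk=1 s1=1
  Δ1: clk:1→0
  (1Δ to stable)
t=12 Δ0: s0=1 clk=0 s1=1
  Δ1: clk:0→1
  Δ2: s0:1→0
  Δ3: s1:1→0
  (3Δ to stable)
t=13 Δ0: s0=0 clk=1 s1=0
  Δ1: clk:1→0
  (1Δ to stable)
t=14 Δ0: s0=0 clk=0 s1=0
  Δ1: clk:0→1
  Δ2: s0:0→1
  Δ3: s1:0→1
  (3Δ to stable)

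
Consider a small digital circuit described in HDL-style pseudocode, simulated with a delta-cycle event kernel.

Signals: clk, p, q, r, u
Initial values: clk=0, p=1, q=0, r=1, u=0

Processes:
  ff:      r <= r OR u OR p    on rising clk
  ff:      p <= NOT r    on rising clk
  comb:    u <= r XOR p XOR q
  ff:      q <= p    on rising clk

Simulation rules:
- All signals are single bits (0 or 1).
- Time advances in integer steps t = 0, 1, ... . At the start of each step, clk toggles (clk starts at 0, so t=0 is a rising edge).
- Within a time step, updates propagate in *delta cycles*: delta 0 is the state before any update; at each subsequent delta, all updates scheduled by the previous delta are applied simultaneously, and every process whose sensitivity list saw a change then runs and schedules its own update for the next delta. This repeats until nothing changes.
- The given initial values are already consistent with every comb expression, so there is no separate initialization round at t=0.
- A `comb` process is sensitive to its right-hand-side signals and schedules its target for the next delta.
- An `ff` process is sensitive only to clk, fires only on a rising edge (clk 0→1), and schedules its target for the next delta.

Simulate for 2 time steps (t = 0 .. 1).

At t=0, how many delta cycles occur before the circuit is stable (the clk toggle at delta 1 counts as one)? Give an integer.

2

t=0 Δ0: clk=0 r=1 u=0 q=0 p=1
  Δ1: clk:0→1
  Δ2: q:0→1, p:1→0
  (2Δ to stable)
t=1 Δ0: clk=1 r=1 u=0 q=1 p=0
  Δ1: clk:1→0
  (1Δ to stable)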